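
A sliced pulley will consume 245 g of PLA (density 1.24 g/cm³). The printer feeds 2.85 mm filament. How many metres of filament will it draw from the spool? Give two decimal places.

30.97 m

Volume = 245 g / 1.24 g·cm⁻³ = 197.5806 cm³ = 197580.6 mm³.
A = π r² = π × 1.425² = 6.3794 mm².
Length = 197580.6 / 6.3794 = 30971.66 mm = 30.97 m.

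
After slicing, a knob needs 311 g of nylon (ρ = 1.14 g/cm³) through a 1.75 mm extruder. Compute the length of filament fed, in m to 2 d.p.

Extruded volume: 311/1.14 = 272.807 cm³ (272807 mm³).
A = π r² = π × 0.875² = 2.4053 mm².
Length = 272807 / 2.4053 = 113419.12 mm = 113.42 m.

113.42 m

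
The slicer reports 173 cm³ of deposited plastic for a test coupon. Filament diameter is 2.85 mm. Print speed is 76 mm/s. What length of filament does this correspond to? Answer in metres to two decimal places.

27.12 m

Cross-section of 2.85 mm filament: π·(2.85/2)² = 6.3794 mm².
Length = 173 cm³ / 6.3794 mm² = 173000 / 6.3794 = 27118.54 mm = 27.12 m.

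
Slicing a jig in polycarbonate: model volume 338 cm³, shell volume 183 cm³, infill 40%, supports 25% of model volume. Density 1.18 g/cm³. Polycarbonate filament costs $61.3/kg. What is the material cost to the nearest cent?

$23.83

Interior volume: 338 − 183 → 155 cm³.
Infill volume = 0.40 × 155 = 62 cm³.
Support = 0.25 × 338, so 84.5 cm³.
Deposited volume = 183 + 62 + 84.5 = 329.5 cm³.
Mass: 329.5 × 1.18 → 388.81 g.
Cost = 388.81 g / 1000 × $61.3/kg = $23.83.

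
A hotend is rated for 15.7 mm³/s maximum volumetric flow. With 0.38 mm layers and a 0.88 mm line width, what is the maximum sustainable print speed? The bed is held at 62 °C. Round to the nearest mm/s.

47 mm/s

A = 0.38 × 0.88, so 0.3344 mm².
Max speed = 15.7 / 0.3344 = 46.95 ≈ 47 mm/s.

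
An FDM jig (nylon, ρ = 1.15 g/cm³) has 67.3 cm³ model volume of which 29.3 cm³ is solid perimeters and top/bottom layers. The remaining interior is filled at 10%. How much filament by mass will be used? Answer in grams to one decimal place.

38.1 g

Volume inside the shell = 67.3 − 29.3, so 38 cm³.
Deposited infill = 0.10 × 38 = 3.8 cm³.
Deposited volume: 29.3 + 3.8 → 33.1 cm³.
Mass: 33.1 × 1.15 → 38.065 g.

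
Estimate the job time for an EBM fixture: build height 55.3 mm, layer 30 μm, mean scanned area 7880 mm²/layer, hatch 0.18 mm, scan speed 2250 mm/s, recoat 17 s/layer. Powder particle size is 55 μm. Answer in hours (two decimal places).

Layer count = ceil(55.3 / 0.03) = 1844.
Hatch length per layer: 7880 / 0.18 → 43777.8 mm.
Per-layer scan time: 43777.8 / 2250 → 19.4568 s.
Layer cycle = 19.4568 + 17, so 36.4568 s.
Total: 1844 × 36.4568 s = 67226.3392 s → 18.67 hours.

18.67 hours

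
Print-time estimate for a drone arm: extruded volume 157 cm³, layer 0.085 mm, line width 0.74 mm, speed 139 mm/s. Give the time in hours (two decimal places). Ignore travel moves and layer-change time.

4.99 hours

Bead cross-section: 0.085 × 0.74 → 0.0629 mm².
Toolpath length = 157 cm³ / 0.0629 mm² = 157000 / 0.0629 = 2496025.4 mm.
Print-move time = 2496025.4 / 139, so 17957 s.
In the requested units: 17957 s = 4.99 hours.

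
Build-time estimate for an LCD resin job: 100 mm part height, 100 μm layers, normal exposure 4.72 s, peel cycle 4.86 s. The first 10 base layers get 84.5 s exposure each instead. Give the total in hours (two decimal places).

Number of layers: 100 / 0.1 → 1000 (rounded up).
Base layers: 10 × (84.5 + 4.86) → 893.6 s.
Regular layers = 990 × (4.72 + 4.86) = 9484.2 s.
Sum: 893.6 + 9484.2 = 10377.8 s → 2.88 hours.

2.88 hours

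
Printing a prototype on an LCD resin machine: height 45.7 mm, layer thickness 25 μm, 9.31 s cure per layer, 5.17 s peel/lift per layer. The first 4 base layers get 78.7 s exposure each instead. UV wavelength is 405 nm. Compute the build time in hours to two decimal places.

Layers = ⌈45.7/0.025⌉ = 1828.
Bottom layers: 4 × (78.7 + 5.17) → 335.48 s.
Regular layers = 1824 × (9.31 + 5.17), so 26411.52 s.
Total = 335.48 + 26411.52 = 26747 s = 7.43 hours.

7.43 hours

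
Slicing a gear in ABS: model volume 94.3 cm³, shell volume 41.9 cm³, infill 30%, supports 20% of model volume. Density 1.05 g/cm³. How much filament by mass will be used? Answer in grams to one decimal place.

80.3 g

Infill region: 94.3 − 41.9 → 52.4 cm³.
Infill deposited = 0.30 × 52.4 = 15.72 cm³.
Support = 0.20 × 94.3 = 18.86 cm³.
Total printed volume: 41.9 + 15.72 + 18.86 → 76.48 cm³.
Mass = 76.48 × 1.05 = 80.304 g.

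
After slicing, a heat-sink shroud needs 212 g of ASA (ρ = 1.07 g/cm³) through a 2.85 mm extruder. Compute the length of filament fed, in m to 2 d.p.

31.06 m

Volume = 212 g / 1.07 g·cm⁻³ = 198.1308 cm³ = 198130.8 mm³.
A = π r² = π × 1.425² = 6.3794 mm².
L = V/A = 198130.8/6.3794 = 31057.91 mm → 31.06 m.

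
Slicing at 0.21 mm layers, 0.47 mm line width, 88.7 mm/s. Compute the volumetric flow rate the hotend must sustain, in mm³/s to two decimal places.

Bead cross-section: 0.21 × 0.47 → 0.0987 mm².
Volumetric flow = 88.7 × 0.0987 = 8.75 mm³/s.

8.75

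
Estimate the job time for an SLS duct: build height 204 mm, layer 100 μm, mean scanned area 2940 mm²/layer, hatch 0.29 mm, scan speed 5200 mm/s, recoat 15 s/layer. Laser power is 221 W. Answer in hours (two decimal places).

Number of layers: 204 / 0.1 → 2040 (rounded up).
Scan path per layer = 2940 / 0.29 = 10137.9 mm.
Laser time per layer: 10137.9 / 5200 → 1.9496 s.
Per-layer time: 1.9496 + 15 → 16.9496 s.
Total: 2040 × 16.9496 s = 34577.184 s → 9.60 hours.

9.60 hours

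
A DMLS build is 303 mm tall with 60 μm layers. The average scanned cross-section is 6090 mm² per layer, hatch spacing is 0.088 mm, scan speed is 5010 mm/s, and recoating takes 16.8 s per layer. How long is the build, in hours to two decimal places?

42.94 hours

Layer count = ceil(303 / 0.06) = 5050.
Scan path per layer = 6090 / 0.088, so 69204.5 mm.
Scan time per layer: 69204.5 / 5010 → 13.8133 s.
Time per layer: 13.8133 + 16.8 → 30.6133 s.
5050 layers × 30.6133 s/layer = 154597.165 s, i.e. 42.94 hours.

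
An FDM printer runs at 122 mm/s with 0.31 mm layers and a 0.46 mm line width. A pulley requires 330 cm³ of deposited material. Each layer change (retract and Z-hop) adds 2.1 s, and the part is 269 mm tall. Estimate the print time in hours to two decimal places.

Extrusion cross-section = 0.31 × 0.46 = 0.1426 mm².
Path length: 330000 mm³ / 0.1426 mm² → 2314165.5 mm.
Print-move time = 2314165.5 / 122 = 18968.6 s.
Layer count = ceil(269 / 0.31) = 868.
Layer-change overhead = 868 × 2.1 = 1822.8 s.
Altogether 18968.6 + 1822.8 = 20791.4 s, i.e. 5.78 hours.

5.78 hours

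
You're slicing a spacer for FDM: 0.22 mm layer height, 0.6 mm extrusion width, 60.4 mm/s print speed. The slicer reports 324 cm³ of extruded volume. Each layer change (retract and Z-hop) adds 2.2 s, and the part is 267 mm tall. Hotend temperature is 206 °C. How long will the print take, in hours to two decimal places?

12.03 hours

Bead cross-section = 0.22 × 0.6, so 0.132 mm².
Total extruded path = 324000/0.132 = 2454545.5 mm.
Print-move time: 2454545.5 / 60.4 → 40638.2 s.
Layer count = ceil(267 / 0.22) = 1214.
Z-hop total = 1214 × 2.2, so 2670.8 s.
Altogether 40638.2 + 2670.8 = 43309 s, i.e. 12.03 hours.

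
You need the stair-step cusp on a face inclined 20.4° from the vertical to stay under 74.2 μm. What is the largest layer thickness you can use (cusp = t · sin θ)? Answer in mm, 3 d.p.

t = h_c / sin θ = 0.0742 / 0.3486 = 0.213 mm.

0.213 mm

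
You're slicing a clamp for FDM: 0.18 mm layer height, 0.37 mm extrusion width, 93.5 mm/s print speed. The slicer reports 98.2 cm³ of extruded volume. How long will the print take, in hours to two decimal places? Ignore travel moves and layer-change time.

4.38 hours

Extrusion cross-section: 0.18 × 0.37 → 0.0666 mm².
Toolpath length = 98.2 cm³ / 0.0666 mm² = 98200 / 0.0666 = 1474474.5 mm.
Time extruding = 1474474.5 / 93.5, so 15769.8 s.
That's 15769.8 s → 4.38 hours.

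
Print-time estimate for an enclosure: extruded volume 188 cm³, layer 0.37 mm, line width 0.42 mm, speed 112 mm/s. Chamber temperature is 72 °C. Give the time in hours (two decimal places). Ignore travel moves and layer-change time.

Extrusion cross-section: 0.37 × 0.42 → 0.1554 mm².
Path length: 188000 mm³ / 0.1554 mm² → 1209781.2 mm.
Print-move time = 1209781.2 / 112, so 10801.6 s.
That's 10801.6 s → 3.00 hours.

3.00 hours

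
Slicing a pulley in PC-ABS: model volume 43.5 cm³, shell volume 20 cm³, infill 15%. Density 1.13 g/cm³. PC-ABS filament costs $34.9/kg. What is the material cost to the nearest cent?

Volume inside the shell = 43.5 − 20 = 23.5 cm³.
Deposited infill = 0.15 × 23.5 = 3.525 cm³.
Total printed volume: 20 + 3.525 → 23.525 cm³.
Mass = 23.525 × 1.13 = 26.58325 g.
At $34.9/kg: 26.58325/1000 × 34.9 = $0.93.

$0.93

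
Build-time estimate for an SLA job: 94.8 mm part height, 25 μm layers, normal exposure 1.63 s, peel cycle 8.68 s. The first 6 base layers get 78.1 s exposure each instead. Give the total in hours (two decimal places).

10.99 hours

Layer count = ceil(94.8 / 0.025) = 3792.
Bottom layers = 6 × (78.1 + 8.68), so 520.68 s.
Normal layers = 3786 × (1.63 + 8.68), so 39033.66 s.
Sum: 520.68 + 39033.66 = 39554.34 s → 10.99 hours.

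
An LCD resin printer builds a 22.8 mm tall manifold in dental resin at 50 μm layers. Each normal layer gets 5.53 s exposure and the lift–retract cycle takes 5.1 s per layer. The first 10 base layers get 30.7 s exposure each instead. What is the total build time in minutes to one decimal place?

85.0 minutes

Layer count = ceil(22.8 / 0.05) = 456.
Base layers = 10 × (30.7 + 5.1), so 358 s.
Regular layers = 446 × (5.53 + 5.1), so 4740.98 s.
Total = 358 + 4740.98 = 5098.98 s = 85.0 minutes.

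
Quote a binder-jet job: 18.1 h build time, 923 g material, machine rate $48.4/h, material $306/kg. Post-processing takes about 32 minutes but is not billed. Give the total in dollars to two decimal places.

Machine cost = 48.4 × 18.1, so $876.04.
Feedstock cost = 306 × 923/1000 = $282.438.
Job cost: 876.04 + 282.438 = 1158.478 ≈ $1158.48.

$1158.48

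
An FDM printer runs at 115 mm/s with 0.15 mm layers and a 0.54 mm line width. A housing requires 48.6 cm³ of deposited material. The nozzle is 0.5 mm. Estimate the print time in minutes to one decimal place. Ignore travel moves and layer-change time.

Extrusion cross-section = 0.15 × 0.54 = 0.081 mm².
Total extruded path = 48600/0.081 = 600000 mm.
Extrusion time = 600000 / 115, so 5217.4 s.
Converting: 5217.4 s = 87.0 minutes.

87.0 minutes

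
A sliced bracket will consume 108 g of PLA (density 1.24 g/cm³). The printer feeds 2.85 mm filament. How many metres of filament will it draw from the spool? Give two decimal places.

Volume = 108 g / 1.24 g·cm⁻³ = 87.0968 cm³ = 87096.8 mm³.
A = π r² = π × 1.425² = 6.3794 mm².
Length = 87096.8 / 6.3794 = 13652.82 mm = 13.65 m.

13.65 m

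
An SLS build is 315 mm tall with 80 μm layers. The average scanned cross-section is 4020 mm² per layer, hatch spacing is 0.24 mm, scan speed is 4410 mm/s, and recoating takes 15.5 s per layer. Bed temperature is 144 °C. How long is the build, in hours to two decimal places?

21.11 hours

Number of layers: 315 / 0.08 → 3938 (rounded up).
Scan path per layer = 4020 / 0.24 = 16750 mm.
Laser time per layer = 16750 / 4410 = 3.7982 s.
Per-layer time = 3.7982 + 15.5 = 19.2982 s.
Total: 3938 × 19.2982 s = 75996.3116 s → 21.11 hours.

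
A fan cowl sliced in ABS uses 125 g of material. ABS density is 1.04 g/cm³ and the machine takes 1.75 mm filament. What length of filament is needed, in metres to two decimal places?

49.97 m

Volume = 125 g / 1.04 g·cm⁻³ = 120.1923 cm³ = 120192.3 mm³.
A = π r² = π × 0.875² = 2.4053 mm².
L = V/A = 120192.3/2.4053 = 49969.78 mm → 49.97 m.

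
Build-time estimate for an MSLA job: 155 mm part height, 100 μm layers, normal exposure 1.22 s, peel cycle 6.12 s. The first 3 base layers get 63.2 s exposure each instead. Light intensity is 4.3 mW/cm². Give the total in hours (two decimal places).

3.21 hours

Layers = ⌈155/0.1⌉ = 1550.
Base layers = 3 × (63.2 + 6.12), so 207.96 s.
Regular layers: 1547 × (1.22 + 6.12) → 11354.98 s.
Sum: 207.96 + 11354.98 = 11562.94 s → 3.21 hours.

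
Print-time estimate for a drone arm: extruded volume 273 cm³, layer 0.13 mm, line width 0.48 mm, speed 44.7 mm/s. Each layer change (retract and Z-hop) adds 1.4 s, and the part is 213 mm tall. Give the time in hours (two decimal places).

Extrusion cross-section = 0.13 × 0.48, so 0.0624 mm².
Toolpath length = 273 cm³ / 0.0624 mm² = 273000 / 0.0624 = 4375000 mm.
Print-move time = 4375000 / 44.7, so 97874.7 s.
Number of layers: 213 / 0.13 → 1639 (rounded up).
Z-hop total = 1639 × 1.4, so 2294.6 s.
Total = 97874.7 + 2294.6 = 100169.3 s = 27.82 hours.

27.82 hours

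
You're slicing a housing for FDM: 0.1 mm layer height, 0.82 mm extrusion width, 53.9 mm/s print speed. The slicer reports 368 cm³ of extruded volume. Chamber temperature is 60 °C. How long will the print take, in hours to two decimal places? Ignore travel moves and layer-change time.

Bead cross-section = 0.1 × 0.82, so 0.082 mm².
Total extruded path = 368000/0.082 = 4487804.9 mm.
Print-move time = 4487804.9 / 53.9 = 83261.7 s.
83261.7 s = 23.13 hours.

23.13 hours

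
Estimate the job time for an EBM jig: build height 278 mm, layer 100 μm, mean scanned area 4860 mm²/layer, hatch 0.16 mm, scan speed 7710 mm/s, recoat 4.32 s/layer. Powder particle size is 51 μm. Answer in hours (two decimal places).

6.38 hours

Layer count = ceil(278 / 0.1) = 2780.
Hatch length per layer = 4860 / 0.16 = 30375 mm.
Per-layer scan time = 30375 / 7710, so 3.9397 s.
Time per layer: 3.9397 + 4.32 → 8.2597 s.
2780 layers × 8.2597 s/layer = 22961.966 s, i.e. 6.38 hours.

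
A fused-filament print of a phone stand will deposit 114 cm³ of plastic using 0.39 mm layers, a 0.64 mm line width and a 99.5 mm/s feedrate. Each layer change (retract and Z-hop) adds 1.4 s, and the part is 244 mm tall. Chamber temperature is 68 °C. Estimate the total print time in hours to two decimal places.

Bead cross-section: 0.39 × 0.64 → 0.2496 mm².
Total extruded path = 114000/0.2496 = 456730.8 mm.
Print-move time = 456730.8 / 99.5 = 4590.3 s.
Layers = ⌈244/0.39⌉ = 626.
Non-print overhead = 626 × 1.4 = 876.4 s.
Altogether 4590.3 + 876.4 = 5466.7 s, i.e. 1.52 hours.

1.52 hours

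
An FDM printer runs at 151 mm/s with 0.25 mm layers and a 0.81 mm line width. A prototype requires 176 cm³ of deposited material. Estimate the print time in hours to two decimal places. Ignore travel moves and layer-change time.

1.60 hours

Line area: 0.25 × 0.81 → 0.2025 mm².
Toolpath length = 176 cm³ / 0.2025 mm² = 176000 / 0.2025 = 869135.8 mm.
Time extruding = 869135.8 / 151, so 5755.9 s.
Converting: 5755.9 s = 1.60 hours.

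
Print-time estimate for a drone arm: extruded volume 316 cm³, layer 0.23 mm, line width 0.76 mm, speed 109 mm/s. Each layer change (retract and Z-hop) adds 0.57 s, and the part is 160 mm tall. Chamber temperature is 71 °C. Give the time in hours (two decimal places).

Bead cross-section = 0.23 × 0.76 = 0.1748 mm².
Path length: 316000 mm³ / 0.1748 mm² → 1807780.3 mm.
Print-move time = 1807780.3 / 109, so 16585.1 s.
Layers = ⌈160/0.23⌉ = 696.
Layer-change overhead = 696 × 0.57, so 396.72 s.
Total = 16585.1 + 396.72 = 16981.82 s = 4.72 hours.

4.72 hours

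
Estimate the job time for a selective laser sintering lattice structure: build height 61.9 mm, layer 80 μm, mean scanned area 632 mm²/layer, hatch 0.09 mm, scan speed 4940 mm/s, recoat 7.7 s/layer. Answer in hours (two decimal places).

1.96 hours

Number of layers: 61.9 / 0.08 → 774 (rounded up).
Hatch length per layer = 632 / 0.09, so 7022.2 mm.
Scan time per layer = 7022.2 / 4940, so 1.4215 s.
Layer cycle: 1.4215 + 7.7 → 9.1215 s.
Total: 774 × 9.1215 s = 7060.041 s → 1.96 hours.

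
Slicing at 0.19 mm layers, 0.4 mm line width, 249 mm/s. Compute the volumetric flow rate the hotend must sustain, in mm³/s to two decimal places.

18.92

Extrusion cross-section = 0.19 × 0.4, so 0.076 mm².
Volumetric flow = 249 × 0.076 = 18.92 mm³/s.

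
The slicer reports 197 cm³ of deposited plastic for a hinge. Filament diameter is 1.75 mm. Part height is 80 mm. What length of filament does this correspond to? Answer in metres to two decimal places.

81.90 m

Cross-section of 1.75 mm filament: π·(1.75/2)² = 2.4053 mm².
L = 197000 mm³ / 2.4053 mm² = 81902.47 mm, i.e. 81.90 m.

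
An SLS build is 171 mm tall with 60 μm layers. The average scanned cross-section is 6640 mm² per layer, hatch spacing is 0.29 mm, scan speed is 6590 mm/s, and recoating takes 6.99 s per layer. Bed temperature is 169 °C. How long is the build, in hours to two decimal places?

8.28 hours

Layer count = ceil(171 / 0.06) = 2850.
Per-layer scan distance = 6640 / 0.29 = 22896.6 mm.
Scan time per layer = 22896.6 / 6590, so 3.4744 s.
Time per layer = 3.4744 + 6.99, so 10.4644 s.
Total: 2850 × 10.4644 s = 29823.54 s → 8.28 hours.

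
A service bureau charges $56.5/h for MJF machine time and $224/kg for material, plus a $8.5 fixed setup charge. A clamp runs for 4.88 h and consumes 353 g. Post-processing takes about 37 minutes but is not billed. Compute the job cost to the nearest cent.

Machine cost = 56.5 × 4.88, so $275.72.
Material cost = 224 × 353/1000 = $79.072.
Adding setup: 275.72 + 79.072 + 8.5 → 363.292 ≈ $363.29.

$363.29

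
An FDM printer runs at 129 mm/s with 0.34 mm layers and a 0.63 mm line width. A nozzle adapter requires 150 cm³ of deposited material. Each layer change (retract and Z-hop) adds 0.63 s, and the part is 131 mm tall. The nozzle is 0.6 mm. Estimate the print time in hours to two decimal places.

1.58 hours

Extrusion cross-section = 0.34 × 0.63 = 0.2142 mm².
Toolpath length = 150 cm³ / 0.2142 mm² = 150000 / 0.2142 = 700280.1 mm.
Extrusion time = 700280.1 / 129 = 5428.5 s.
Layers = ⌈131/0.34⌉ = 386.
Layer-change overhead: 386 × 0.63 → 243.18 s.
Altogether 5428.5 + 243.18 = 5671.68 s, i.e. 1.58 hours.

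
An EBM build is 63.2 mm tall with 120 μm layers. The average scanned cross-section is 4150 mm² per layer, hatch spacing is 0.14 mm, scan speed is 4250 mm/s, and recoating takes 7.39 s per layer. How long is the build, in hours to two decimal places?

2.10 hours

Number of layers: 63.2 / 0.12 → 527 (rounded up).
Hatch length per layer = 4150 / 0.14 = 29642.9 mm.
Beam time per layer = 29642.9 / 4250, so 6.9748 s.
Layer cycle: 6.9748 + 7.39 → 14.3648 s.
527 layers × 14.3648 s/layer = 7570.2496 s, i.e. 2.10 hours.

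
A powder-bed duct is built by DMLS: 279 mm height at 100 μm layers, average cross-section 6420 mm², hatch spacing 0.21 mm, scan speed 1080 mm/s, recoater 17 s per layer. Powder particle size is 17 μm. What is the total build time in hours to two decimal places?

35.11 hours

Number of layers: 279 / 0.1 → 2790 (rounded up).
Per-layer scan distance = 6420 / 0.21 = 30571.4 mm.
Scan time per layer = 30571.4 / 1080 = 28.3069 s.
Per-layer time: 28.3069 + 17 → 45.3069 s.
Build time = 2790 × 45.3069 = 126406.251 s = 35.11 hours.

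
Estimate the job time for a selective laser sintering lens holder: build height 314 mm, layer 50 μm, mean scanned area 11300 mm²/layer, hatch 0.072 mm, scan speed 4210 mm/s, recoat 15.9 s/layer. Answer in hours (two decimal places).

92.77 hours

Layer count = ceil(314 / 0.05) = 6280.
Per-layer scan distance = 11300 / 0.072, so 156944.4 mm.
Laser time per layer = 156944.4 / 4210 = 37.279 s.
Time per layer = 37.279 + 15.9 = 53.179 s.
6280 layers × 53.179 s/layer = 333964.12 s, i.e. 92.77 hours.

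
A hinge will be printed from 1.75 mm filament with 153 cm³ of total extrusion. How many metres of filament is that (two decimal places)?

Cross-section of 1.75 mm filament: π·(1.75/2)² = 2.4053 mm².
Length = 153 cm³ / 2.4053 mm² = 153000 / 2.4053 = 63609.53 mm = 63.61 m.

63.61 m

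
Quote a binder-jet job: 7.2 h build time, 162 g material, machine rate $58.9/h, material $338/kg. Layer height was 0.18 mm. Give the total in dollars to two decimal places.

$478.84

Time charge: 58.9 × 7.2 → $424.08.
Material charge = 338 × 162/1000 = $54.756.
Job cost: 424.08 + 54.756 = 478.836 ≈ $478.84.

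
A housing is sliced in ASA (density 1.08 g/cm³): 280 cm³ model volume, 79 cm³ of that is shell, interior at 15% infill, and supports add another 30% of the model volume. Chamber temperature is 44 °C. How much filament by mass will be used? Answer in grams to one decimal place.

208.6 g

Interior volume: 280 − 79 → 201 cm³.
Infill deposited: 0.15 × 201 → 30.15 cm³.
Support: 0.30 × 280 → 84 cm³.
Total printed volume = 79 + 30.15 + 84 = 193.15 cm³.
Mass = 193.15 × 1.08, so 208.602 g.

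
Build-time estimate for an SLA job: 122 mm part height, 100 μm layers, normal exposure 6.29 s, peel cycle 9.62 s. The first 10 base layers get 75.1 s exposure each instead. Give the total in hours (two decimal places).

Layer count = ceil(122 / 0.1) = 1220.
Base layers = 10 × (75.1 + 9.62), so 847.2 s.
Regular layers = 1210 × (6.29 + 9.62), so 19251.1 s.
Sum: 847.2 + 19251.1 = 20098.3 s → 5.58 hours.

5.58 hours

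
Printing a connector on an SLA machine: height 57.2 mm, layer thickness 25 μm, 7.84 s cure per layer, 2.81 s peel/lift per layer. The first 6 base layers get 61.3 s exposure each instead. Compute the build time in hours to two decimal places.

Number of layers: 57.2 / 0.025 → 2288 (rounded up).
Burn-in layers: 6 × (61.3 + 2.81) → 384.66 s.
Regular layers = 2282 × (7.84 + 2.81), so 24303.3 s.
Total = 384.66 + 24303.3 = 24687.96 s = 6.86 hours.

6.86 hours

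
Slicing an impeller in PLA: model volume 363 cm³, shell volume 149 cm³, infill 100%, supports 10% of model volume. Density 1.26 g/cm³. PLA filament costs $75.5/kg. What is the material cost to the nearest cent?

Interior volume = 363 − 149 = 214 cm³.
Infill deposited = 1.00 × 214 = 214 cm³.
Support: 0.10 × 363 → 36.3 cm³.
Total extruded = 149 + 214 + 36.3 = 399.3 cm³.
Mass = 399.3 × 1.26, so 503.118 g.
Cost = 503.118 g / 1000 × $75.5/kg = $37.99.

$37.99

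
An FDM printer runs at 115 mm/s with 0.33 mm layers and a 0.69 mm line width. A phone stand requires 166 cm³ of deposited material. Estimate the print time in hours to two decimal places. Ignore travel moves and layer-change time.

Line area: 0.33 × 0.69 → 0.2277 mm².
Toolpath length = 166 cm³ / 0.2277 mm² = 166000 / 0.2277 = 729029.4 mm.
Print-move time: 729029.4 / 115 → 6339.4 s.
Converting: 6339.4 s = 1.76 hours.

1.76 hours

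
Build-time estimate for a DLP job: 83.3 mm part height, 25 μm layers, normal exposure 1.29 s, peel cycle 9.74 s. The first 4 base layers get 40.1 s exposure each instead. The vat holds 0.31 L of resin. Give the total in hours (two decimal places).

Layer count = ceil(83.3 / 0.025) = 3332.
Bottom layers = 4 × (40.1 + 9.74), so 199.36 s.
Normal layers = 3328 × (1.29 + 9.74), so 36707.84 s.
Sum: 199.36 + 36707.84 = 36907.2 s → 10.25 hours.

10.25 hours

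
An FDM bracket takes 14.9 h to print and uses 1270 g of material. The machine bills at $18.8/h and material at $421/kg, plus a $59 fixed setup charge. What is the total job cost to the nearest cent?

$873.79

Machine cost: 18.8 × 14.9 → $280.12.
Material cost = 421 × 1270/1000, so $534.67.
Total = 280.12 + 534.67 + 59 = $873.79.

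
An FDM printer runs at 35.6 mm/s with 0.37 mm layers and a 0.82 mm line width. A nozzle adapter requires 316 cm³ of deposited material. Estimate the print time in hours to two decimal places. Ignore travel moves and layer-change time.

8.13 hours

Bead cross-section: 0.37 × 0.82 → 0.3034 mm².
Path length: 316000 mm³ / 0.3034 mm² → 1041529.3 mm.
Extrusion time = 1041529.3 / 35.6 = 29256.4 s.
That's 29256.4 s → 8.13 hours.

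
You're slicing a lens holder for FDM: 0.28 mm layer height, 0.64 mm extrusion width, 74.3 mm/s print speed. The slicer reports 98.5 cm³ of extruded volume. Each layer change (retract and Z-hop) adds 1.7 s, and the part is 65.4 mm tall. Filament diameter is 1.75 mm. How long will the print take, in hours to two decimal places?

Bead cross-section: 0.28 × 0.64 → 0.1792 mm².
Toolpath length = 98.5 cm³ / 0.1792 mm² = 98500 / 0.1792 = 549665.2 mm.
Extrusion time = 549665.2 / 74.3, so 7397.9 s.
Layer count = ceil(65.4 / 0.28) = 234.
Non-print overhead = 234 × 1.7, so 397.8 s.
Total = 7397.9 + 397.8 = 7795.7 s = 2.17 hours.

2.17 hours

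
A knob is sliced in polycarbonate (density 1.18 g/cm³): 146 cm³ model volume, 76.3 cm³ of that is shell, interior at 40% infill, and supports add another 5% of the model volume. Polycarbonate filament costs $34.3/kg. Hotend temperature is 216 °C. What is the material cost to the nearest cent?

Interior volume = 146 − 76.3, so 69.7 cm³.
Infill deposited = 0.40 × 69.7 = 27.88 cm³.
Support: 0.05 × 146 → 7.3 cm³.
Total extruded = 76.3 + 27.88 + 7.3, so 111.48 cm³.
Mass: 111.48 × 1.18 → 131.5464 g.
At $34.3/kg: 131.5464/1000 × 34.3 = $4.51.

$4.51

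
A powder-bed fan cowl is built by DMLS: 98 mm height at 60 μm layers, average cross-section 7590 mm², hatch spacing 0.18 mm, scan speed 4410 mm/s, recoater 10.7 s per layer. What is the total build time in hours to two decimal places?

9.20 hours

Layer count = ceil(98 / 0.06) = 1634.
Scan path per layer = 7590 / 0.18 = 42166.7 mm.
Per-layer scan time = 42166.7 / 4410, so 9.5616 s.
Per-layer time = 9.5616 + 10.7, so 20.2616 s.
Build time = 1634 × 20.2616 = 33107.4544 s = 9.20 hours.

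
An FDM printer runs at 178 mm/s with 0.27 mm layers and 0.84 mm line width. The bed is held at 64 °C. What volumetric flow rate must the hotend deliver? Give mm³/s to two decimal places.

40.37

Bead cross-section: 0.27 × 0.84 → 0.2268 mm².
Q = v·A = 178 × 0.2268 = 40.37 mm³/s.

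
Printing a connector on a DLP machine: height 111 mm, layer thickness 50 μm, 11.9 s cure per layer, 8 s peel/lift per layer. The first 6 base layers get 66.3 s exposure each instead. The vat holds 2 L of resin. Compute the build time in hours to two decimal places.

12.36 hours

Layers = ⌈111/0.05⌉ = 2220.
Burn-in layers = 6 × (66.3 + 8), so 445.8 s.
Regular layers = 2214 × (11.9 + 8) = 44058.6 s.
Sum: 445.8 + 44058.6 = 44504.4 s → 12.36 hours.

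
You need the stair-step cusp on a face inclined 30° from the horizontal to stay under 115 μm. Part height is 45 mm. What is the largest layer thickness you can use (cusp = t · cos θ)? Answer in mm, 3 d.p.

0.133 mm

Layer height = cusp / cos(30°) = 0.115 / 0.8660 = 0.133 mm.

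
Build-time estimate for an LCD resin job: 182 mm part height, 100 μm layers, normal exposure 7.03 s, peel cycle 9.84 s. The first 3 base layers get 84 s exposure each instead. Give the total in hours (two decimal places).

8.59 hours

Number of layers: 182 / 0.1 → 1820 (rounded up).
Base layers = 3 × (84 + 9.84), so 281.52 s.
Normal layers: 1817 × (7.03 + 9.84) → 30652.79 s.
Total = 281.52 + 30652.79 = 30934.31 s = 8.59 hours.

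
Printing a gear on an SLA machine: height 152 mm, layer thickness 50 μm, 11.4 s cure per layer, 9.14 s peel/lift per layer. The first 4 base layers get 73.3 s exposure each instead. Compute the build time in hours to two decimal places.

17.41 hours

Layer count = ceil(152 / 0.05) = 3040.
Bottom layers = 4 × (73.3 + 9.14) = 329.76 s.
Regular layers = 3036 × (11.4 + 9.14) = 62359.44 s.
Total = 329.76 + 62359.44 = 62689.2 s = 17.41 hours.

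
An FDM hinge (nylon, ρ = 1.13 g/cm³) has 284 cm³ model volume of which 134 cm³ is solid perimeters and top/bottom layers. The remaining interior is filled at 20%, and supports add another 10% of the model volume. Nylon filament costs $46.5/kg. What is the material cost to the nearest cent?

Interior volume: 284 − 134 → 150 cm³.
Deposited infill = 0.20 × 150, so 30 cm³.
Support = 0.10 × 284, so 28.4 cm³.
Total printed volume: 134 + 30 + 28.4 → 192.4 cm³.
Mass = 192.4 × 1.13 = 217.412 g.
At $46.5/kg: 217.412/1000 × 46.5 = $10.11.

$10.11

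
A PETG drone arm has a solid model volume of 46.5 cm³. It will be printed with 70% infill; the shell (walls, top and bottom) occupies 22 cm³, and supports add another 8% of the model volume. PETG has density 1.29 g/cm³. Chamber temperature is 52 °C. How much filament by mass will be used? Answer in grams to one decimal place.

Volume inside the shell: 46.5 − 22 → 24.5 cm³.
Infill deposited = 0.70 × 24.5, so 17.15 cm³.
Support = 0.08 × 46.5, so 3.72 cm³.
Deposited volume = 22 + 17.15 + 3.72 = 42.87 cm³.
Mass = 42.87 × 1.29, so 55.3023 g.

55.3 g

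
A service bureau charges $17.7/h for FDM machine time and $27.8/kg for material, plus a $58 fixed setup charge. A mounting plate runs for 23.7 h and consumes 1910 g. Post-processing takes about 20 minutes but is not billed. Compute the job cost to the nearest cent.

Machine-time cost: 17.7 × 23.7 → $419.49.
Material charge: 27.8 × 1910/1000 → $53.098.
Total = 419.49 + 53.098 + 58 = 530.588 ≈ $530.59.

$530.59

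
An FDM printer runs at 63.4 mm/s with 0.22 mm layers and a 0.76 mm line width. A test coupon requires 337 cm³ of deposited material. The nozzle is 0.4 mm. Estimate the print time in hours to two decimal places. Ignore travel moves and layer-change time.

Line area = 0.22 × 0.76 = 0.1672 mm².
Toolpath length = 337 cm³ / 0.1672 mm² = 337000 / 0.1672 = 2015550.2 mm.
Print-move time = 2015550.2 / 63.4, so 31791 s.
31791 s = 8.83 hours.

8.83 hours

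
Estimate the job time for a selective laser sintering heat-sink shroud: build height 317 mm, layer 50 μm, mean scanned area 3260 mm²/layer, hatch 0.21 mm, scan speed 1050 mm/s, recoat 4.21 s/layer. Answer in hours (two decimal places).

33.45 hours

Layers = ⌈317/0.05⌉ = 6340.
Scan path per layer = 3260 / 0.21, so 15523.8 mm.
Per-layer scan time = 15523.8 / 1050, so 14.7846 s.
Per-layer time = 14.7846 + 4.21, so 18.9946 s.
Build time = 6340 × 18.9946 = 120425.764 s = 33.45 hours.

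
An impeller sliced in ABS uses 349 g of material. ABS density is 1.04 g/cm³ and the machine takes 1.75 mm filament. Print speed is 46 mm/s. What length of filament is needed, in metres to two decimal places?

Extruded volume: 349/1.04 = 335.5769 cm³ (335576.9 mm³).
A = π r² = π × 0.875² = 2.4053 mm².
L = V/A = 335576.9/2.4053 = 139515.61 mm → 139.52 m.

139.52 m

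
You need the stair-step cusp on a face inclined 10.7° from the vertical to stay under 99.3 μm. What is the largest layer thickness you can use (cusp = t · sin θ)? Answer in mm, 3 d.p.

Layer height = cusp / sin(10.7°) = 0.0993 / 0.1857 = 0.535 mm.

0.535 mm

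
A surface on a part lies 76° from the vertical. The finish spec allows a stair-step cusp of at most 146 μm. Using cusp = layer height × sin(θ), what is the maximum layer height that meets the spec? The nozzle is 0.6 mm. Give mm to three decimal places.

Layer height = cusp / sin(76°) = 0.146 / 0.9703 = 0.150 mm.

0.150 mm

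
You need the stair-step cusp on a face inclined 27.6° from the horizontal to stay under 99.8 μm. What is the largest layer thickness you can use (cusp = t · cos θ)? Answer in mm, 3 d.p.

0.113 mm

t = h_c / cos θ = 0.0998 / 0.8862 = 0.113 mm.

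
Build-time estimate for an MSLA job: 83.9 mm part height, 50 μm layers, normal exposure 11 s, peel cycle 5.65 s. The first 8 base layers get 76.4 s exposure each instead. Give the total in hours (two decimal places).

7.91 hours

Layer count = ceil(83.9 / 0.05) = 1678.
Base layers: 8 × (76.4 + 5.65) → 656.4 s.
Regular layers: 1670 × (11 + 5.65) → 27805.5 s.
Total = 656.4 + 27805.5 = 28461.9 s = 7.91 hours.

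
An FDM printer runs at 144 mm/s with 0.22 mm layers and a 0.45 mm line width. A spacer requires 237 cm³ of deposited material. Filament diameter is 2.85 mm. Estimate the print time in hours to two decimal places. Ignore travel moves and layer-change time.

4.62 hours

Line area = 0.22 × 0.45, so 0.099 mm².
Toolpath length = 237 cm³ / 0.099 mm² = 237000 / 0.099 = 2393939.4 mm.
Extrusion time = 2393939.4 / 144 = 16624.6 s.
16624.6 s = 4.62 hours.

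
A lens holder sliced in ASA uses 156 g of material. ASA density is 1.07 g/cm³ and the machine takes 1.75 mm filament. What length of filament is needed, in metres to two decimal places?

60.61 m

Extruded volume: 156/1.07 = 145.7944 cm³ (145794.4 mm³).
A = π r² = π × 0.875² = 2.4053 mm².
Length = 145794.4 / 2.4053 = 60613.81 mm = 60.61 m.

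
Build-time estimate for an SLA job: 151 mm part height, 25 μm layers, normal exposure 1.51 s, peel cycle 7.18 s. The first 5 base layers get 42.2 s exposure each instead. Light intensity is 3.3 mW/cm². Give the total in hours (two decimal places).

14.64 hours

Layer count = ceil(151 / 0.025) = 6040.
Burn-in layers: 5 × (42.2 + 7.18) → 246.9 s.
Normal layers = 6035 × (1.51 + 7.18) = 52444.15 s.
Sum: 246.9 + 52444.15 = 52691.05 s → 14.64 hours.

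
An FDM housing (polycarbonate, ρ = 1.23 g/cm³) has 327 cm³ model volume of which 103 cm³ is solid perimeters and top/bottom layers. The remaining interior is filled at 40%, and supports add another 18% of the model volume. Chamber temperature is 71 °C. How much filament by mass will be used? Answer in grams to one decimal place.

309.3 g

Infill region: 327 − 103 → 224 cm³.
Infill volume = 0.40 × 224, so 89.6 cm³.
Support: 0.18 × 327 → 58.86 cm³.
Deposited volume = 103 + 89.6 + 58.86, so 251.46 cm³.
Mass = 251.46 × 1.23, so 309.2958 g.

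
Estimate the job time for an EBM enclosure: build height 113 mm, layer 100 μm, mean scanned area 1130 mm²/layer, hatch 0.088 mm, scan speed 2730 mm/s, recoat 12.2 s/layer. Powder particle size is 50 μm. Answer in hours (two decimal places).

Layer count = ceil(113 / 0.1) = 1130.
Per-layer scan distance = 1130 / 0.088 = 12840.9 mm.
Per-layer scan time = 12840.9 / 2730, so 4.7036 s.
Time per layer = 4.7036 + 12.2 = 16.9036 s.
1130 layers × 16.9036 s/layer = 19101.068 s, i.e. 5.31 hours.

5.31 hours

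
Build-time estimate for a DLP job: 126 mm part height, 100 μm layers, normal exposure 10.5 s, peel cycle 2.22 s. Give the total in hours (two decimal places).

Layers = ⌈126/0.1⌉ = 1260.
Each layer takes = 10.5 + 2.22 = 12.72 s.
Total = 1260 × 12.72 = 16027.2 s = 4.45 hours.

4.45 hours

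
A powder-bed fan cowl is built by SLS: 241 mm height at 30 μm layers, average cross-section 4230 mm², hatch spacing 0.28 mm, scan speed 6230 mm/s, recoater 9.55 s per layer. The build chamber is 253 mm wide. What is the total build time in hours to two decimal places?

26.72 hours

Layer count = ceil(241 / 0.03) = 8034.
Per-layer scan distance = 4230 / 0.28 = 15107.1 mm.
Laser time per layer = 15107.1 / 6230, so 2.4249 s.
Layer cycle: 2.4249 + 9.55 → 11.9749 s.
Total: 8034 × 11.9749 s = 96206.3466 s → 26.72 hours.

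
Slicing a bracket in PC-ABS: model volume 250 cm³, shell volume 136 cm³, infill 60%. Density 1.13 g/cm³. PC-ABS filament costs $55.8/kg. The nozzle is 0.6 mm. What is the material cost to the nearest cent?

$12.89

Interior volume: 250 − 136 → 114 cm³.
Deposited infill = 0.60 × 114 = 68.4 cm³.
Total printed volume = 136 + 68.4 = 204.4 cm³.
Mass = 204.4 × 1.13, so 230.972 g.
At $55.8/kg: 230.972/1000 × 55.8 = $12.89.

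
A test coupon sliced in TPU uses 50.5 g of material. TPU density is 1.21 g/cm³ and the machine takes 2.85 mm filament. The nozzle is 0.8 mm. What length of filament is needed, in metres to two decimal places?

Volume = 50.5 g / 1.21 g·cm⁻³ = 41.7355 cm³ = 41735.5 mm³.
Filament cross-section = π × (2.85/2)² = 6.3794 mm².
L = V/A = 41735.5/6.3794 = 6542.23 mm → 6.54 m.

6.54 m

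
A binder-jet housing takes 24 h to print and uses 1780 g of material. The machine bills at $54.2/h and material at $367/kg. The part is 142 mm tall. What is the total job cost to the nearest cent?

$1954.06

Time charge: 54.2 × 24 → $1300.80.
Material cost = 367 × 1780/1000 = $653.26.
Total = 1300.80 + 653.26 = $1954.06.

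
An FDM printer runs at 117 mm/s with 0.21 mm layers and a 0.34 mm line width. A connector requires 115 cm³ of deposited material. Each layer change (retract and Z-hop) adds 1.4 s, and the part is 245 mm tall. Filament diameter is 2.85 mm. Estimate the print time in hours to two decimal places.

Line area: 0.21 × 0.34 → 0.0714 mm².
Path length: 115000 mm³ / 0.0714 mm² → 1610644.3 mm.
Extrusion time = 1610644.3 / 117, so 13766.2 s.
Layers = ⌈245/0.21⌉ = 1167.
Layer-change overhead = 1167 × 1.4 = 1633.8 s.
Altogether 13766.2 + 1633.8 = 15400 s, i.e. 4.28 hours.

4.28 hours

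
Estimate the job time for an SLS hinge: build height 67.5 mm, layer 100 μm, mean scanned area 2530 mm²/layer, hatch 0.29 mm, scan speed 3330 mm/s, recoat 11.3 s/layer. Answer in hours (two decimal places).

Number of layers: 67.5 / 0.1 → 675 (rounded up).
Hatch length per layer = 2530 / 0.29 = 8724.1 mm.
Laser time per layer: 8724.1 / 3330 → 2.6198 s.
Layer cycle = 2.6198 + 11.3 = 13.9198 s.
Total: 675 × 13.9198 s = 9395.865 s → 2.61 hours.

2.61 hours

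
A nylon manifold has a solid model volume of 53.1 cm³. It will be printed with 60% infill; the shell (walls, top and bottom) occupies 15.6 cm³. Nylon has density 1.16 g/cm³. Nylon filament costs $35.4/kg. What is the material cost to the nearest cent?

$1.56

Interior volume = 53.1 − 15.6 = 37.5 cm³.
Infill volume = 0.60 × 37.5 = 22.5 cm³.
Total extruded: 15.6 + 22.5 → 38.1 cm³.
Mass: 38.1 × 1.16 → 44.196 g.
At $35.4/kg: 44.196/1000 × 35.4 = $1.56.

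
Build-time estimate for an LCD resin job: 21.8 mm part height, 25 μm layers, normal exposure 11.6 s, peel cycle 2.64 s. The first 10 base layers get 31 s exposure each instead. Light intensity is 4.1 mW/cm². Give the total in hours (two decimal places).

Layer count = ceil(21.8 / 0.025) = 872.
Base layers = 10 × (31 + 2.64), so 336.4 s.
Remaining layers = 862 × (11.6 + 2.64) = 12274.88 s.
Total = 336.4 + 12274.88 = 12611.28 s = 3.50 hours.

3.50 hours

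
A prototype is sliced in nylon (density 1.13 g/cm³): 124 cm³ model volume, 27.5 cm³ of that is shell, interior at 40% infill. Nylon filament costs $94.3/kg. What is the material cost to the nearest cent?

$7.04

Infill region = 124 − 27.5 = 96.5 cm³.
Infill deposited = 0.40 × 96.5 = 38.6 cm³.
Total extruded: 27.5 + 38.6 → 66.1 cm³.
Mass = 66.1 × 1.13, so 74.693 g.
Cost = 74.693 g / 1000 × $94.3/kg = $7.04.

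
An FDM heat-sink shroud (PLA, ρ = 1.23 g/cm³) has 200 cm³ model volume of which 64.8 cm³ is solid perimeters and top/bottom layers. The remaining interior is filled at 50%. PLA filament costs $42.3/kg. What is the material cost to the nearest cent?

Interior volume = 200 − 64.8 = 135.2 cm³.
Deposited infill = 0.50 × 135.2 = 67.6 cm³.
Deposited volume = 64.8 + 67.6, so 132.4 cm³.
Mass = 132.4 × 1.23, so 162.852 g.
At $42.3/kg: 162.852/1000 × 42.3 = $6.89.

$6.89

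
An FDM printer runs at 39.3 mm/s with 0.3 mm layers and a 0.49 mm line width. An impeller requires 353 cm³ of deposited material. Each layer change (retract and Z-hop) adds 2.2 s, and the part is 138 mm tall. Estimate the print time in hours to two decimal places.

Bead cross-section = 0.3 × 0.49 = 0.147 mm².
Path length: 353000 mm³ / 0.147 mm² → 2401360.5 mm.
Time extruding = 2401360.5 / 39.3, so 61103.3 s.
Number of layers: 138 / 0.3 → 460 (rounded up).
Layer-change overhead: 460 × 2.2 → 1012 s.
Total = 61103.3 + 1012 = 62115.3 s = 17.25 hours.

17.25 hours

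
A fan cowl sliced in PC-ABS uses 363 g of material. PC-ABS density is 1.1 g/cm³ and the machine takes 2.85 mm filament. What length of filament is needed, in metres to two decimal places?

51.73 m

Extruded volume: 363/1.1 = 330 cm³ (330000 mm³).
Filament cross-section = π × (2.85/2)² = 6.3794 mm².
L = V/A = 330000/6.3794 = 51729 mm → 51.73 m.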